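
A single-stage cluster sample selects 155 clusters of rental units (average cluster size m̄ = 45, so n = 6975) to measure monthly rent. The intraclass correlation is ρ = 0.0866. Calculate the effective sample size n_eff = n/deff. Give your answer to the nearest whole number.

deff = 1 + (45 − 1)·0.0866 = 1 + 3.8104 = 4.8104.
n_eff = 6975 / 4.8104 = 1450.

1450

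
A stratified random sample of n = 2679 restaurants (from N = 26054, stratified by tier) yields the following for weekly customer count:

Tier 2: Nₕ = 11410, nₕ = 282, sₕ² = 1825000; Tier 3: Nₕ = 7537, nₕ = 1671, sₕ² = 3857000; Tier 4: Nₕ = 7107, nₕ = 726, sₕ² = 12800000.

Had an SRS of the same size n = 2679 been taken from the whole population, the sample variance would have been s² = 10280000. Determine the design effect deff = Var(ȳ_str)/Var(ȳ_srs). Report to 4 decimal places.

Var(ȳ_str) = Σ Wₕ²(1−fₕ)sₕ²/nₕ with Wₕ = Nₕ/26054:
  Tier 2: (11410/26054)²·(1−282/11410)·1825000/282 = 1210.5081
  Tier 3: (7537/26054)²·(1−1671/7537)·3857000/1671 = 150.33668
  Tier 4: (7107/26054)²·(1−726/7107)·12800000/726 = 1177.8761
  → Var(ȳ_str) = 2538.7209.
Var(ȳ_srs) = (1 − 2679/26054)·10280000/2679 = 3442.6876.
deff = 2538.7209 / 3442.6876 = 0.7374.

0.7374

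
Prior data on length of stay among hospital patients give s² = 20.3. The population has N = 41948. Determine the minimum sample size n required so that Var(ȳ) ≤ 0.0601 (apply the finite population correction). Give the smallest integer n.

Without fpc, n₀ = s²/D = 20.3/0.0601 = 337.7704.
With fpc, (1 − n/N)·s²/n ≤ D requires n ≥ n₀/(1 + n₀/N) = 337.7704/(1 + 337.7704/41948) = 335.0724.
Rounding up, n = 336.

336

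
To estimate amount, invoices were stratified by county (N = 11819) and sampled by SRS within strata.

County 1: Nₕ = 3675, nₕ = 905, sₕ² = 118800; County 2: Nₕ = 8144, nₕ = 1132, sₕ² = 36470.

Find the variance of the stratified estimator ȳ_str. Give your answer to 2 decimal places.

22.74

Var(ȳ_str) = Σₕ Wₕ²(1 − fₕ)sₕ²/nₕ with Wₕ = Nₕ/N, N = 11819.
County 1: Wₕ = 0.31094001; term = 0.31094001²·(1 − 0.24625850)·118800/905 = 9.5662893.
County 2: Wₕ = 0.68905999; term = 0.68905999²·(1 − 0.13899804)·36470/1132 = 13.17066.
Sum = 22.736949.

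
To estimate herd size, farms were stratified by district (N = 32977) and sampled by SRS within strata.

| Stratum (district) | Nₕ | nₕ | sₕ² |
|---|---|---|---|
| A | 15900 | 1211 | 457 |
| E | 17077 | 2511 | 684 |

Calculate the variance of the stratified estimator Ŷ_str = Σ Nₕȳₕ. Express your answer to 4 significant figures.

Var(Ŷ_str) = Σₕ Nₕ²(1 − fₕ)sₕ²/nₕ.
A: 15900²·(1 − 1211/15900)·457/1211 = 8.8137639 × 10^7.
E: 17077²·(1 − 2511/17077)·684/2511 = 6.7758108 × 10^7.
Sum = 1.5589575 × 10^8.

1.559 × 10^8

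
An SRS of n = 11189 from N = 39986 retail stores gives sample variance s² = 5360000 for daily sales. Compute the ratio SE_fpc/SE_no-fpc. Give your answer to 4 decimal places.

f = n/N = 11189/39986 = 0.27982294.
SE_no-fpc = √(s²/n) = 21.887026; SE_fpc = √((1−f)s²/n) = 18.574041.
Ratio = √(1−f) = 0.84863247.

0.8486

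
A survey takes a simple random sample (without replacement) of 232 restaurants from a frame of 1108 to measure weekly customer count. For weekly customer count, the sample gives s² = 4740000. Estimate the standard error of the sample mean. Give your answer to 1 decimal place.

127.1

Under SRS without replacement, Var(ȳ) = (1 − f)·s²/n with f = n/N = 232/1108 = 0.20938628.
Var(ȳ) = (1 − 0.20938628)·4740000/232 = 0.79061372·20431.034 = 16153.056.
SE(ȳ) = √(16153.056) = 127.1.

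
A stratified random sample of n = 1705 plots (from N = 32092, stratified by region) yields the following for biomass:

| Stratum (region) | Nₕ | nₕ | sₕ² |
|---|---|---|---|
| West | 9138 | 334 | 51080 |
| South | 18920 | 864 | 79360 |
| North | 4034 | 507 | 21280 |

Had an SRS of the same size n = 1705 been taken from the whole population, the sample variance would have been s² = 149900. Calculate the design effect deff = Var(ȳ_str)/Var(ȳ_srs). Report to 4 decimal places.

0.5165

Var(ȳ_str) = Σ Wₕ²(1−fₕ)sₕ²/nₕ with Wₕ = Nₕ/32092:
  West: (9138/32092)²·(1−334/9138)·51080/334 = 11.946537
  South: (18920/32092)²·(1−864/18920)·79360/864 = 30.467515
  North: (4034/32092)²·(1−507/4034)·21280/507 = 0.57984438
  → Var(ȳ_str) = 42.993896.
Var(ȳ_srs) = (1 − 1705/32092)·149900/1705 = 83.246943.
deff = 42.993896 / 83.246943 = 0.5165.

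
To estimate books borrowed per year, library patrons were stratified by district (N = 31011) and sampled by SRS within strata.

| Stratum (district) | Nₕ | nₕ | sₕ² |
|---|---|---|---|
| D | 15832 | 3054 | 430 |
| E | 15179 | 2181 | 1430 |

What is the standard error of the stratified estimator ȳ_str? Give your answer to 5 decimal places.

0.40513

Var(ȳ_str) = Σₕ Wₕ²(1 − fₕ)sₕ²/nₕ with Wₕ = Nₕ/N, N = 31011.
D: Wₕ = 0.51052852; term = 0.51052852²·(1 − 0.19290045)·430/3054 = 0.029618738.
E: Wₕ = 0.48947148; term = 0.48947148²·(1 − 0.14368535)·1430/2181 = 0.13451432.
Sum = 0.16413306.
SE = √(0.16413306) = 0.40513.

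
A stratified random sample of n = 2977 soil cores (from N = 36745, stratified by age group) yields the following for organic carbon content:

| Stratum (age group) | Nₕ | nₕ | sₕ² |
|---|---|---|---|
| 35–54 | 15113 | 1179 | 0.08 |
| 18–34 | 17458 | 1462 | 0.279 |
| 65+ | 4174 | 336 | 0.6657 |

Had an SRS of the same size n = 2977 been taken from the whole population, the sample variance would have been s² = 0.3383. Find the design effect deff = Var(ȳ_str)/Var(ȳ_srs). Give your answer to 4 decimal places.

Var(ȳ_str) = Σ Wₕ²(1−fₕ)sₕ²/nₕ with Wₕ = Nₕ/36745:
  35–54: (15113/36745)²·(1−1179/15113)·0.08/1179 = 1.0582936 × 10^-5
  18–34: (17458/36745)²·(1−1462/17458)·0.279/1462 = 3.9469917 × 10^-5
  65+: (4174/36745)²·(1−336/4174)·0.6657/336 = 2.3507162 × 10^-5
  → Var(ȳ_str) = 7.3560015 × 10^-5.
Var(ȳ_srs) = (1 − 2977/36745)·0.3383/2977 = 1.044312 × 10^-4.
deff = (7.3560015 × 10^-5) / (1.044312 × 10^-4) = 0.7044.

0.7044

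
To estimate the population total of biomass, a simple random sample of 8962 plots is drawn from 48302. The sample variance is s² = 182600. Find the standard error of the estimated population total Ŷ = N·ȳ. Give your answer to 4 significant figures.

196800

Var(Ŷ) = N²·Var(ȳ) = N²·(1 − n/N)·s²/n.
f = 8962/48302 = 0.18554097; Var(ȳ) = 0.81445903·182600/8962 = 16.594535.
Var(Ŷ) = 48302² · 16.594535 = 3.8716431 × 10^10.
SE(Ŷ) = √(3.8716431 × 10^10) = 196800.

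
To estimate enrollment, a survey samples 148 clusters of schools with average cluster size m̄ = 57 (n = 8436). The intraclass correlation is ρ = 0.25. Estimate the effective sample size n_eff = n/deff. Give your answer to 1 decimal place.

deff = 1 + (57 − 1)·0.25 = 1 + 14 = 15.
n_eff = 8436 / 15 = 562.4.

562.4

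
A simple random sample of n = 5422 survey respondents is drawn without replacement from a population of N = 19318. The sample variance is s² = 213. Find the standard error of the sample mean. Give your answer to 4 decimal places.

0.1681

Under SRS without replacement, Var(ȳ) = (1 − f)·s²/n with f = n/N = 5422/19318 = 0.28067088.
Var(ȳ) = (1 − 0.28067088)·213/5422 = 0.71932912·0.039284397 = 0.028258411.
SE(ȳ) = √(0.028258411) = 0.1681.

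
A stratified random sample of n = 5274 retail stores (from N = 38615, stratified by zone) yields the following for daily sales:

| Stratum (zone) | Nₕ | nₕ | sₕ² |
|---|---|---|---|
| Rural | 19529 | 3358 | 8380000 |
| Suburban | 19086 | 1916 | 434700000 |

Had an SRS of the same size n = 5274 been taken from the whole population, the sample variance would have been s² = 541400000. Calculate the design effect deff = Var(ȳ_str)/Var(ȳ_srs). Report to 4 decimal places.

0.5685

Var(ȳ_str) = Σ Wₕ²(1−fₕ)sₕ²/nₕ with Wₕ = Nₕ/38615:
  Rural: (19529/38615)²·(1−3358/19529)·8380000/3358 = 528.52816
  Suburban: (19086/38615)²·(1−1916/19086)·434700000/1916 = 49861.722
  → Var(ȳ_str) = 50390.25.
Var(ȳ_srs) = (1 − 5274/38615)·541400000/5274 = 88634.073.
deff = 50390.25 / 88634.073 = 0.5685.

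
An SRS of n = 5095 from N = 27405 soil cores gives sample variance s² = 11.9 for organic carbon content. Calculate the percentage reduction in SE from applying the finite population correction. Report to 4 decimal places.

f = n/N = 5095/27405 = 0.18591498.
SE_no-fpc = √(s²/n) = 0.048328285; SE_fpc = √((1−f)s²/n) = 0.043604998.
Ratio = √(1−f) = 0.90226660. Reduction = 100·(1 − 0.90226660) = 9.7733%.

9.7733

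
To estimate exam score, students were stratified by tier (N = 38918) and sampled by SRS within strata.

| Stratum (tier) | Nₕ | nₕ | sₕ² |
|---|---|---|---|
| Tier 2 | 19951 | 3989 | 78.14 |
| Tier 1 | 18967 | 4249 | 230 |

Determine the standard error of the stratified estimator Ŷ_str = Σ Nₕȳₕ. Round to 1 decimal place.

Var(Ŷ_str) = Σₕ Nₕ²(1 − fₕ)sₕ²/nₕ.
Tier 2: 19951²·(1 − 3989/19951)·78.14/3989 = 6.2382295 × 10^6.
Tier 1: 18967²·(1 − 4249/18967)·230/4249 = 1.5110838 × 10^7.
Sum = 2.1349068 × 10^7.
SE = √(2.1349068 × 10^7) = 4620.5.

4620.5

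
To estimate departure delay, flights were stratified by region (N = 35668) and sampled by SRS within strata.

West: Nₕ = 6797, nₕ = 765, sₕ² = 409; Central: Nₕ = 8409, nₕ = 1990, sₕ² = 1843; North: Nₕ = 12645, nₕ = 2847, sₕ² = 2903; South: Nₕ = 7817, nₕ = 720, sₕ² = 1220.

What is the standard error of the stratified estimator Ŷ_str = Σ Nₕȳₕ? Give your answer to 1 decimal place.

Var(Ŷ_str) = Σₕ Nₕ²(1 − fₕ)sₕ²/nₕ.
West: 6797²·(1 − 765/6797)·409/765 = 2.1919996 × 10^7.
Central: 8409²·(1 − 1990/8409)·1843/1990 = 4.9990098 × 10^7.
North: 12645²·(1 − 2847/12645)·2903/2847 = 1.2633272 × 10^8.
South: 7817²·(1 − 720/7817)·1220/720 = 9.4003116 × 10^7.
Sum = 2.9224593 × 10^8.
SE = √(2.9224593 × 10^8) = 17095.2.

17095.2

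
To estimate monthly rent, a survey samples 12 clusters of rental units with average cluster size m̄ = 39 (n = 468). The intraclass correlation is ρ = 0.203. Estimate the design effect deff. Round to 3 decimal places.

deff = 1 + (39 − 1)·0.203 = 1 + 7.714 = 8.714.

8.714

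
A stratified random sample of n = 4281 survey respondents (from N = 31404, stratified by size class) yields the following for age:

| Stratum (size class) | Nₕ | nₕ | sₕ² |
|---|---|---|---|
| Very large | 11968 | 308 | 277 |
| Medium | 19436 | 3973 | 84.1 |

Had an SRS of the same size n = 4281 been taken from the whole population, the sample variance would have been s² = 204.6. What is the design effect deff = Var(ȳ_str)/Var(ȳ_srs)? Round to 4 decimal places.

Var(ȳ_str) = Σ Wₕ²(1−fₕ)sₕ²/nₕ with Wₕ = Nₕ/31404:
  Very large: (11968/31404)²·(1−308/11968)·277/308 = 0.12725629
  Medium: (19436/31404)²·(1−3973/19436)·84.1/3973 = 0.0064507192
  → Var(ȳ_str) = 0.13370701.
Var(ȳ_srs) = (1 − 4281/31404)·204.6/4281 = 0.041277478.
deff = 0.13370701 / 0.041277478 = 3.2392.

3.2392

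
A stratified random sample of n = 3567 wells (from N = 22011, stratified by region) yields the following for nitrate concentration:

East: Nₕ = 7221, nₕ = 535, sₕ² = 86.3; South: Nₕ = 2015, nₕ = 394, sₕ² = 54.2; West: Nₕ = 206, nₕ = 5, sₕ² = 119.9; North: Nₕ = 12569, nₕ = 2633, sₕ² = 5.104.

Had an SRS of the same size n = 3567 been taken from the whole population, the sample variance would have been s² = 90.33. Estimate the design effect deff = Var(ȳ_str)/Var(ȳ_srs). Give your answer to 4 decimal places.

Var(ȳ_str) = Σ Wₕ²(1−fₕ)sₕ²/nₕ with Wₕ = Nₕ/22011:
  East: (7221/22011)²·(1−535/7221)·86.3/535 = 0.016074637
  South: (2015/22011)²·(1−394/2015)·54.2/394 = 9.2743094 × 10^-4
  West: (206/22011)²·(1−5/206)·119.9/5 = 0.0020494291
  North: (12569/22011)²·(1−2633/12569)·5.104/2633 = 4.9968069 × 10^-4
  → Var(ȳ_str) = 0.019551178.
Var(ȳ_srs) = (1 − 3567/22011)·90.33/3567 = 0.021219944.
deff = 0.019551178 / 0.021219944 = 0.9214.

0.9214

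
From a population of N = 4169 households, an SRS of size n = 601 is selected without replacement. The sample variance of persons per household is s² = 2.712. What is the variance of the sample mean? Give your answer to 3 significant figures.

Under SRS without replacement, Var(ȳ) = (1 − f)·s²/n with f = n/N = 601/4169 = 0.14415927.
Var(ȳ) = (1 − 0.14415927)·2.712/601 = 0.85584073·0.0045124792 = 0.0038619635.

0.00386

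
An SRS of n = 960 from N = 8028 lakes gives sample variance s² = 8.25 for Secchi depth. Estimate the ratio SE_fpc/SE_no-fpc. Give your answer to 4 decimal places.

0.9383

f = n/N = 960/8028 = 0.11958146.
SE_no-fpc = √(s²/n) = 0.092702481; SE_fpc = √((1−f)s²/n) = 0.086983313.
Ratio = √(1−f) = 0.93830621.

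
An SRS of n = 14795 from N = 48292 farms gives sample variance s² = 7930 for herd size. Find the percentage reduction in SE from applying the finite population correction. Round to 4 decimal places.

f = n/N = 14795/48292 = 0.30636544.
SE_no-fpc = √(s²/n) = 0.73211467; SE_fpc = √((1−f)s²/n) = 0.6097397.
Ratio = √(1−f) = 0.83284726. Reduction = 100·(1 − 0.83284726) = 16.7153%.

16.7153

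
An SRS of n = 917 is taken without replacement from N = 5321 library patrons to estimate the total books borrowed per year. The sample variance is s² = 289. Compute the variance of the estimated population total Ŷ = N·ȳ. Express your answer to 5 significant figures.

7.3853 × 10^6

Var(Ŷ) = N²·Var(ȳ) = N²·(1 − n/N)·s²/n.
f = 917/5321 = 0.17233603; Var(ȳ) = 0.82766397·289/917 = 0.26084503.
Var(Ŷ) = 5321² · 0.26084503 = 7.385316 × 10^6.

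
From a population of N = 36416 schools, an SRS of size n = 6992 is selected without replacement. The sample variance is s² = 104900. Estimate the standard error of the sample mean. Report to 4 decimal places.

Under SRS without replacement, Var(ȳ) = (1 − f)·s²/n with f = n/N = 6992/36416 = 0.19200351.
Var(ȳ) = (1 − 0.19200351)·104900/6992 = 0.80799649·15.00286 = 12.122258.
SE(ȳ) = √(12.122258) = 3.4817.

3.4817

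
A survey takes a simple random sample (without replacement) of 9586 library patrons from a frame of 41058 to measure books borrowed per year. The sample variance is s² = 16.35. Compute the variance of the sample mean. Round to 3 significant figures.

Under SRS without replacement, Var(ȳ) = (1 − f)·s²/n with f = n/N = 9586/41058 = 0.23347460.
Var(ȳ) = (1 − 0.23347460)·16.35/9586 = 0.76652540·0.0017056124 = 0.0013073952.

0.00131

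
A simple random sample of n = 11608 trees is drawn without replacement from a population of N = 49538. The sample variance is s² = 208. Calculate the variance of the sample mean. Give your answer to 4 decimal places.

Under SRS without replacement, Var(ȳ) = (1 − f)·s²/n with f = n/N = 11608/49538 = 0.23432516.
Var(ȳ) = (1 − 0.23432516)·208/11608 = 0.76567484·0.017918677 = 0.01371988.

0.0137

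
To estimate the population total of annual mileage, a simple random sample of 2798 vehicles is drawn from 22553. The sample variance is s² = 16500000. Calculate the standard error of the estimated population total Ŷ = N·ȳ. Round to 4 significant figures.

1.621 × 10^6

Var(Ŷ) = N²·Var(ȳ) = N²·(1 − n/N)·s²/n.
f = 2798/22553 = 0.12406332; Var(ȳ) = 0.87593668·16500000/2798 = 5165.4593.
Var(Ŷ) = 22553² · 5165.4593 = 2.6273479 × 10^12.
SE(Ŷ) = √(2.6273479 × 10^12) = 1.621 × 10^6.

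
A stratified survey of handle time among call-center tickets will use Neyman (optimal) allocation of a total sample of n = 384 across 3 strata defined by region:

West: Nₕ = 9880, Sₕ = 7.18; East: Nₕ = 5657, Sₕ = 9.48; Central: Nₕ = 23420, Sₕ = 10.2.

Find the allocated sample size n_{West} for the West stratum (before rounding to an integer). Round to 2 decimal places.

Neyman allocation: nₕ = n·NₕSₕ / Σⱼ NⱼSⱼ.
Σ NⱼSⱼ = 9880·7.18 + 5657·9.48 + 23420·10.2 = 363450.76.
n_{West} = 384·9880·7.18 / 363450.76 = 74.95.

74.95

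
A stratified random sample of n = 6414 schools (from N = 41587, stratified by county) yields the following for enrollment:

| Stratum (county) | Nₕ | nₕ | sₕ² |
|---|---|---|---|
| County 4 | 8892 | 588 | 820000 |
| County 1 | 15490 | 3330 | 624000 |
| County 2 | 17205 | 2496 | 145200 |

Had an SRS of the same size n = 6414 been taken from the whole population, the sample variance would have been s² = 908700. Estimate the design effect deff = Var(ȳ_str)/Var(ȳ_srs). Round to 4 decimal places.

Var(ȳ_str) = Σ Wₕ²(1−fₕ)sₕ²/nₕ with Wₕ = Nₕ/41587:
  County 4: (8892/41587)²·(1−588/8892)·820000/588 = 59.539905
  County 1: (15490/41587)²·(1−3330/15490)·624000/3330 = 20.408457
  County 2: (17205/41587)²·(1−2496/17205)·145200/2496 = 8.512256
  → Var(ȳ_str) = 88.460618.
Var(ȳ_srs) = (1 − 6414/41587)·908700/6414 = 119.82388.
deff = 88.460618 / 119.82388 = 0.7383.

0.7383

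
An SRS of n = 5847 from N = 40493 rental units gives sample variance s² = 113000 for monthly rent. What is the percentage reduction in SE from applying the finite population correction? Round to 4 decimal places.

f = n/N = 5847/40493 = 0.14439533.
SE_no-fpc = √(s²/n) = 4.3961517; SE_fpc = √((1−f)s²/n) = 4.0663921.
Ratio = √(1−f) = 0.92498901. Reduction = 100·(1 − 0.92498901) = 7.5011%.

7.5011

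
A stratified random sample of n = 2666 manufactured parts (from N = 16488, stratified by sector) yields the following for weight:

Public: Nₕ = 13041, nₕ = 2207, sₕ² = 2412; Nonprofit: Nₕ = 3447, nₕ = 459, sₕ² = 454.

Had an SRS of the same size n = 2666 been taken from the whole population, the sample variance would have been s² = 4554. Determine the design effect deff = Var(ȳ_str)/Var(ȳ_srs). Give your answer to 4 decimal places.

0.4228

Var(ȳ_str) = Σ Wₕ²(1−fₕ)sₕ²/nₕ with Wₕ = Nₕ/16488:
  Public: (13041/16488)²·(1−2207/13041)·2412/2207 = 0.56798745
  Nonprofit: (3447/16488)²·(1−459/3447)·454/459 = 0.037473917
  → Var(ȳ_str) = 0.60546137.
Var(ȳ_srs) = (1 − 2666/16488)·4554/2666 = 1.4319762.
deff = 0.60546137 / 1.4319762 = 0.4228.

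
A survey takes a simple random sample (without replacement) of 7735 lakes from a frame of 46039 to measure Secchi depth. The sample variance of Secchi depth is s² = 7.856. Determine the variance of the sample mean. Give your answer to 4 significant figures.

8.450 × 10^-4

Under SRS without replacement, Var(ȳ) = (1 − f)·s²/n with f = n/N = 7735/46039 = 0.16800973.
Var(ȳ) = (1 − 0.16800973)·7.856/7735 = 0.83199027·0.0010156432 = 8.4500524 × 10^-4.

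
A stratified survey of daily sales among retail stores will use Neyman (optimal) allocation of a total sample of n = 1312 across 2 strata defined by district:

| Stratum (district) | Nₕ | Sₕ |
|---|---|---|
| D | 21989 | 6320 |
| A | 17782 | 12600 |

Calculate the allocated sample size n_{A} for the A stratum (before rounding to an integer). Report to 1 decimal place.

Neyman allocation: nₕ = n·NₕSₕ / Σⱼ NⱼSⱼ.
Σ NⱼSⱼ = 21989·6320 + 17782·12600 = 3.6302368 × 10^8.
n_{A} = 1312·17782·12600 / (3.6302368 × 10^8) = 809.7.

809.7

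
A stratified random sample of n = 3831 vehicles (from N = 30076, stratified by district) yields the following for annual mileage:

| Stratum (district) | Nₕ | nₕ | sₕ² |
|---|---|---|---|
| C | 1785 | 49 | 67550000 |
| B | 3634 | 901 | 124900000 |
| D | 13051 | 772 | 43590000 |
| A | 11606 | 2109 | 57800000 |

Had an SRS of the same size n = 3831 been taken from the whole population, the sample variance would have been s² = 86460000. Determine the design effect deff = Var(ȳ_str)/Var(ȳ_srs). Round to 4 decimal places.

Var(ȳ_str) = Σ Wₕ²(1−fₕ)sₕ²/nₕ with Wₕ = Nₕ/30076:
  C: (1785/30076)²·(1−49/1785)·67550000/49 = 4722.5554
  B: (3634/30076)²·(1−901/3634)·124900000/901 = 1522.0259
  D: (13051/30076)²·(1−772/13051)·43590000/772 = 10003.137
  A: (11606/30076)²·(1−2109/11606)·57800000/2109 = 3339.4897
  → Var(ȳ_str) = 19587.208.
Var(ȳ_srs) = (1 − 3831/30076)·86460000/3831 = 19693.803.
deff = 19587.208 / 19693.803 = 0.9946.

0.9946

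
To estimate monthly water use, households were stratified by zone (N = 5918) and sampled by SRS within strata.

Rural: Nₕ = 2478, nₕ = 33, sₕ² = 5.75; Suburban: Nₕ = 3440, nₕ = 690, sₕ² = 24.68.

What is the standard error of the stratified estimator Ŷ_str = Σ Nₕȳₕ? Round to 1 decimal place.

1180.7

Var(Ŷ_str) = Σₕ Nₕ²(1 − fₕ)sₕ²/nₕ.
Rural: 2478²·(1 − 33/2478)·5.75/33 = 1.0556843 × 10^6.
Suburban: 3440²·(1 − 690/3440)·24.68/690 = 338366.38.
Sum = 1.3940507 × 10^6.
SE = √(1.3940507 × 10^6) = 1180.7.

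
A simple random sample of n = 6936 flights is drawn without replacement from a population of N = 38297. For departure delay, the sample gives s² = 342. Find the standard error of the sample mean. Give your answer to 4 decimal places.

0.2009

Under SRS without replacement, Var(ȳ) = (1 − f)·s²/n with f = n/N = 6936/38297 = 0.18111079.
Var(ȳ) = (1 − 0.18111079)·342/6936 = 0.81888921·0.049307958 = 0.040377755.
SE(ȳ) = √(0.040377755) = 0.2009.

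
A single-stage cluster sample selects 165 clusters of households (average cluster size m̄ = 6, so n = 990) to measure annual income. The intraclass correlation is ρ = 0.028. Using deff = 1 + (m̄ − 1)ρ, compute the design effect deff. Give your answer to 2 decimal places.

deff = 1 + (6 − 1)·0.028 = 1 + 0.14 = 1.14.

1.14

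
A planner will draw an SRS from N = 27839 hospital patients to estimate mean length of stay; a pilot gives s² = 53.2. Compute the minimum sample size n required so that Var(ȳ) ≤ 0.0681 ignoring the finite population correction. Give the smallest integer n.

782

Without fpc, n₀ = s²/D = 53.2/0.0681 = 781.2041.
Rounding up, n = 782.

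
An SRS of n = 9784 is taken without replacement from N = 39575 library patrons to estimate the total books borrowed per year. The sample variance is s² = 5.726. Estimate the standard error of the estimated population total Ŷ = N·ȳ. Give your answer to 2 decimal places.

830.65

Var(Ŷ) = N²·Var(ȳ) = N²·(1 − n/N)·s²/n.
f = 9784/39575 = 0.24722678; Var(ȳ) = 0.75277322·5.726/9784 = 4.4055391 × 10^-4.
Var(Ŷ) = 39575² · (4.4055391 × 10^-4) = 689987.
SE(Ŷ) = √(689987) = 830.65.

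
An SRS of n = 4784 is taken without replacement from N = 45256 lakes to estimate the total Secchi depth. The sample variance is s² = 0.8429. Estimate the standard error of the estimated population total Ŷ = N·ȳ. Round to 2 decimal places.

Var(Ŷ) = N²·Var(ȳ) = N²·(1 − n/N)·s²/n.
f = 4784/45256 = 0.10570974; Var(ȳ) = 0.89429026·0.8429/4784 = 1.5756632 × 10^-4.
Var(Ŷ) = 45256² · (1.5756632 × 10^-4) = 322712.45.
SE(Ŷ) = √(322712.45) = 568.08.

568.08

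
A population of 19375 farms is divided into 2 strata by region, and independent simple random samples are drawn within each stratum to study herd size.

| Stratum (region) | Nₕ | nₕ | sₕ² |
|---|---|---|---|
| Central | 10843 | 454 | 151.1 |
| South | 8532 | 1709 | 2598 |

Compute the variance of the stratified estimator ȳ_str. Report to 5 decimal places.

Var(ȳ_str) = Σₕ Wₕ²(1 − fₕ)sₕ²/nₕ with Wₕ = Nₕ/N, N = 19375.
Central: Wₕ = 0.55963871; term = 0.55963871²·(1 − 0.04187033)·151.1/454 = 0.099873068.
South: Wₕ = 0.44036129; term = 0.44036129²·(1 − 0.20030474)·2598/1709 = 0.23574358.
Sum = 0.33561665.

0.33562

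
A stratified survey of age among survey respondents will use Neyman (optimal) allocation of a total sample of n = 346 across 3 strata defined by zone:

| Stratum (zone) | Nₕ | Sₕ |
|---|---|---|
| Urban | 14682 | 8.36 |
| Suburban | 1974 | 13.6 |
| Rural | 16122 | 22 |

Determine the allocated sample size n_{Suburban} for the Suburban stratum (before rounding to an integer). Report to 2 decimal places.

18.42

Neyman allocation: nₕ = n·NₕSₕ / Σⱼ NⱼSⱼ.
Σ NⱼSⱼ = 14682·8.36 + 1974·13.6 + 16122·22 = 504271.92.
n_{Suburban} = 346·1974·13.6 / 504271.92 = 18.42.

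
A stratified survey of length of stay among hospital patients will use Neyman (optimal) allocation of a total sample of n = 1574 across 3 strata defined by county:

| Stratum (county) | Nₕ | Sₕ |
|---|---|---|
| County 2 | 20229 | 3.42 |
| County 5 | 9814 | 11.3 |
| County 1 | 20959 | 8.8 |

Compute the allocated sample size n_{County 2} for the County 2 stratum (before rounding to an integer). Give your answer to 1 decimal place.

Neyman allocation: nₕ = n·NₕSₕ / Σⱼ NⱼSⱼ.
Σ NⱼSⱼ = 20229·3.42 + 9814·11.3 + 20959·8.8 = 364520.58.
n_{County 2} = 1574·20229·3.42 / 364520.58 = 298.7.

298.7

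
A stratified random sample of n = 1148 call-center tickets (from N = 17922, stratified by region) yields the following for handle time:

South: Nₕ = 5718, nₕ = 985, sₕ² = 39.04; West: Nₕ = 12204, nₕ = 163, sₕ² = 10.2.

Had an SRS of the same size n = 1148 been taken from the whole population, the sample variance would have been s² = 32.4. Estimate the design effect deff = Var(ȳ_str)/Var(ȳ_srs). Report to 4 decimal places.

1.2102

Var(ȳ_str) = Σ Wₕ²(1−fₕ)sₕ²/nₕ with Wₕ = Nₕ/17922:
  South: (5718/17922)²·(1−985/5718)·39.04/985 = 0.0033394988
  West: (12204/17922)²·(1−163/12204)·10.2/163 = 0.028628881
  → Var(ȳ_str) = 0.03196838.
Var(ȳ_srs) = (1 − 1148/17922)·32.4/1148 = 0.026415163.
deff = 0.03196838 / 0.026415163 = 1.2102.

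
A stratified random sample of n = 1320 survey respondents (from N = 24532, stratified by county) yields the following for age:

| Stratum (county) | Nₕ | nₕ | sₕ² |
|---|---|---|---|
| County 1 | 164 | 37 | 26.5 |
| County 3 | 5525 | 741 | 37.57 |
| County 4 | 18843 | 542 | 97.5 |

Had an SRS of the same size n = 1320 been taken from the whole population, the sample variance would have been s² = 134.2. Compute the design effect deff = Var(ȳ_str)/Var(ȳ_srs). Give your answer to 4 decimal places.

1.0949

Var(ȳ_str) = Σ Wₕ²(1−fₕ)sₕ²/nₕ with Wₕ = Nₕ/24532:
  County 1: (164/24532)²·(1−37/164)·26.5/37 = 2.4787105 × 10^-5
  County 3: (5525/24532)²·(1−741/5525)·37.57/741 = 0.0022267965
  County 4: (18843/24532)²·(1−542/18843)·97.5/542 = 0.1030776
  → Var(ȳ_str) = 0.10532918.
Var(ȳ_srs) = (1 − 1320/24532)·134.2/1320 = 0.096196261.
deff = 0.10532918 / 0.096196261 = 1.0949.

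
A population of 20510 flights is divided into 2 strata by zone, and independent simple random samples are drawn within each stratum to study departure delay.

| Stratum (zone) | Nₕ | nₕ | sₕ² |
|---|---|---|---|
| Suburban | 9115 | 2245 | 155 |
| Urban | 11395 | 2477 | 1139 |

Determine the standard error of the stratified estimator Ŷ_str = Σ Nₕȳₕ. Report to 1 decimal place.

7145.0

Var(Ŷ_str) = Σₕ Nₕ²(1 − fₕ)sₕ²/nₕ.
Suburban: 9115²·(1 − 2245/9115)·155/2245 = 4.3234333 × 10^6.
Urban: 11395²·(1 − 2477/11395)·1139/2477 = 4.672825 × 10^7.
Sum = 5.1051683 × 10^7.
SE = √(5.1051683 × 10^7) = 7145.0.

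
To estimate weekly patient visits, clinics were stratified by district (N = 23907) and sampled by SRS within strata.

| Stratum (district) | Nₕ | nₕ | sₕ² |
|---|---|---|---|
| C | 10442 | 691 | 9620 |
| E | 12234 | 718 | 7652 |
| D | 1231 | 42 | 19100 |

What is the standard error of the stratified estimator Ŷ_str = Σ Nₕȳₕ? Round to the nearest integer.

59872

Var(Ŷ_str) = Σₕ Nₕ²(1 − fₕ)sₕ²/nₕ.
C: 10442²·(1 − 691/10442)·9620/691 = 1.4175222 × 10^9.
E: 12234²·(1 − 718/12234)·7652/718 = 1.5014838 × 10^9.
D: 1231²·(1 − 42/1231)·19100/42 = 6.6561635 × 10^8.
Sum = 3.5846224 × 10^9.
SE = √(3.5846224 × 10^9) = 59872.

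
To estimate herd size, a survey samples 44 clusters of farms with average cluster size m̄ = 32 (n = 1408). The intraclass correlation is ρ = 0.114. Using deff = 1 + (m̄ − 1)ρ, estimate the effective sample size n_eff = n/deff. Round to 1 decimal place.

310.5

deff = 1 + (32 − 1)·0.114 = 1 + 3.534 = 4.534.
n_eff = 1408 / 4.534 = 310.5.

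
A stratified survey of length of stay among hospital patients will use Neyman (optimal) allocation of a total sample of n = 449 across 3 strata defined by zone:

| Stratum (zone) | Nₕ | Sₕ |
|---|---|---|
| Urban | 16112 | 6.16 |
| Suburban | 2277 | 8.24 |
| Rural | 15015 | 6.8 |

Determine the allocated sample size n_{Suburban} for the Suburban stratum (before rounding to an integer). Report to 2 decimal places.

Neyman allocation: nₕ = n·NₕSₕ / Σⱼ NⱼSⱼ.
Σ NⱼSⱼ = 16112·6.16 + 2277·8.24 + 15015·6.8 = 220114.4.
n_{Suburban} = 449·2277·8.24 / 220114.4 = 38.27.

38.27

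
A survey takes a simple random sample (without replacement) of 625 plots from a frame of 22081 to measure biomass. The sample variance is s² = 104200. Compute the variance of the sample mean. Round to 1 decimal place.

162.0

Under SRS without replacement, Var(ȳ) = (1 − f)·s²/n with f = n/N = 625/22081 = 0.02830488.
Var(ȳ) = (1 − 0.02830488)·104200/625 = 0.97169512·166.72 = 162.00101.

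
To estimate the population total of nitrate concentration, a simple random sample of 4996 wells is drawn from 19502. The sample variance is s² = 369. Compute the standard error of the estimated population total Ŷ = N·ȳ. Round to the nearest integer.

Var(Ŷ) = N²·Var(ȳ) = N²·(1 − n/N)·s²/n.
f = 4996/19502 = 0.25617885; Var(ȳ) = 0.74382115·369/4996 = 0.054937951.
Var(Ŷ) = 19502² · 0.054937951 = 2.0894441 × 10^7.
SE(Ŷ) = √(2.0894441 × 10^7) = 4571.

4571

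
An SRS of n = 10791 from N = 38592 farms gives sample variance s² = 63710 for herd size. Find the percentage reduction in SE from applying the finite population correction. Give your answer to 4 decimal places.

f = n/N = 10791/38592 = 0.27961754.
SE_no-fpc = √(s²/n) = 2.4298136; SE_fpc = √((1−f)s²/n) = 2.0623127.
Ratio = √(1−f) = 0.84875348. Reduction = 100·(1 − 0.84875348) = 15.1247%.

15.1247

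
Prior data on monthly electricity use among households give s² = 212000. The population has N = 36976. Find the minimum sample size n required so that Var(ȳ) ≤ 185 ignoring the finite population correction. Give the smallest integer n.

Without fpc, n₀ = s²/D = 212000/185 = 1145.9459.
Rounding up, n = 1146.

1146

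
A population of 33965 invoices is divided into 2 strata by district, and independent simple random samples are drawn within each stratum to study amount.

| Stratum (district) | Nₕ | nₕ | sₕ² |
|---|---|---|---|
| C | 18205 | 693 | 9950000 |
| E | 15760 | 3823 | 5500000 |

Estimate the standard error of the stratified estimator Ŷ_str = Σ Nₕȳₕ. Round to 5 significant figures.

2.2018 × 10^6

Var(Ŷ_str) = Σₕ Nₕ²(1 − fₕ)sₕ²/nₕ.
C: 18205²·(1 − 693/18205)·9950000/693 = 4.5773727 × 10^12.
E: 15760²·(1 − 3823/15760)·5500000/3823 = 2.706511 × 10^11.
Sum = 4.8480238 × 10^12.
SE = √(4.8480238 × 10^12) = 2.2018 × 10^6.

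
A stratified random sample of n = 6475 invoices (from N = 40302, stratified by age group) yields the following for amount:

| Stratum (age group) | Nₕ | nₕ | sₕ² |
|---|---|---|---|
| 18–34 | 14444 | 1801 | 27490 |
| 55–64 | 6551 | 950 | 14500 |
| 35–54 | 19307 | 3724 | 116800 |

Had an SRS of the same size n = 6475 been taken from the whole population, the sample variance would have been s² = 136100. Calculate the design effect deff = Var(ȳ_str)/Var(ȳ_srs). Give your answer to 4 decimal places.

0.4461

Var(ȳ_str) = Σ Wₕ²(1−fₕ)sₕ²/nₕ with Wₕ = Nₕ/40302:
  18–34: (14444/40302)²·(1−1801/14444)·27490/1801 = 1.7161113
  55–64: (6551/40302)²·(1−950/6551)·14500/950 = 0.34479771
  35–54: (19307/40302)²·(1−3724/19307)·116800/3724 = 5.8095948
  → Var(ȳ_str) = 7.8705038.
Var(ȳ_srs) = (1 − 6475/40302)·136100/6475 = 17.642301.
deff = 7.8705038 / 17.642301 = 0.4461.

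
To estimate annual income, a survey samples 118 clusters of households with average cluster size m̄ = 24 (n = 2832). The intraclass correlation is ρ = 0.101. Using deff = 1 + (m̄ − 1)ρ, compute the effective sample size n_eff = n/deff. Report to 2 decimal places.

852.24

deff = 1 + (24 − 1)·0.101 = 1 + 2.323 = 3.323.
n_eff = 2832 / 3.323 = 852.24.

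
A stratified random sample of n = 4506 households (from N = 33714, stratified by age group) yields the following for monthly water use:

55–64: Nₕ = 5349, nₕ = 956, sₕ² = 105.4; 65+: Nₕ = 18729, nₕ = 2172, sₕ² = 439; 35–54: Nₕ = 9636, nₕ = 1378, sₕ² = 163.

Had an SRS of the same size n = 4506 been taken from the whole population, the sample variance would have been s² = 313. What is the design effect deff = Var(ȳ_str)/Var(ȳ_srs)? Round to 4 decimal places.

Var(ȳ_str) = Σ Wₕ²(1−fₕ)sₕ²/nₕ with Wₕ = Nₕ/33714:
  55–64: (5349/33714)²·(1−956/5349)·105.4/956 = 0.0022792709
  65+: (18729/33714)²·(1−2172/18729)·439/2172 = 0.055141728
  35–54: (9636/33714)²·(1−1378/9636)·163/1378 = 0.0082811279
  → Var(ȳ_str) = 0.065702127.
Var(ȳ_srs) = (1 − 4506/33714)·313/4506 = 0.060178961.
deff = 0.065702127 / 0.060178961 = 1.0918.

1.0918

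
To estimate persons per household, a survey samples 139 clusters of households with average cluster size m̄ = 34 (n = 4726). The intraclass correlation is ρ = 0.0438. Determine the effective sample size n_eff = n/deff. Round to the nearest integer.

1933

deff = 1 + (34 − 1)·0.0438 = 1 + 1.4454 = 2.4454.
n_eff = 4726 / 2.4454 = 1933.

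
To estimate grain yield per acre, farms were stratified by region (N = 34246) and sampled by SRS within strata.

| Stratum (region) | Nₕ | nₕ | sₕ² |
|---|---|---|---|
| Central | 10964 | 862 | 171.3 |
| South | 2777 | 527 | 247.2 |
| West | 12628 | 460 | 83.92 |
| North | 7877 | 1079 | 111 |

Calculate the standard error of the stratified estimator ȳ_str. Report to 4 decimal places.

Var(ȳ_str) = Σₕ Wₕ²(1 − fₕ)sₕ²/nₕ with Wₕ = Nₕ/N, N = 34246.
Central: Wₕ = 0.32015418; term = 0.32015418²·(1 − 0.07862094)·171.3/862 = 0.018767516.
South: Wₕ = 0.08108976; term = 0.08108976²·(1 − 0.18977314)·247.2/527 = 0.0024990592.
West: Wₕ = 0.36874379; term = 0.36874379²·(1 − 0.03642699)·83.92/460 = 0.023902411.
North: Wₕ = 0.23001226; term = 0.23001226²·(1 − 0.13698108)·111/1079 = 0.0046970354.
Sum = 0.049866022.
SE = √(0.049866022) = 0.2233.

0.2233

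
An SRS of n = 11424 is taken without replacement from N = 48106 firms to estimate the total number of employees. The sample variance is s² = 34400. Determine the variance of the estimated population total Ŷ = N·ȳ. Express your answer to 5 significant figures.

Var(Ŷ) = N²·Var(ȳ) = N²·(1 − n/N)·s²/n.
f = 11424/48106 = 0.23747557; Var(ȳ) = 0.76252443·34400/11424 = 2.296117.
Var(Ŷ) = 48106² · 2.296117 = 5.3136447 × 10^9.

5.3136 × 10^9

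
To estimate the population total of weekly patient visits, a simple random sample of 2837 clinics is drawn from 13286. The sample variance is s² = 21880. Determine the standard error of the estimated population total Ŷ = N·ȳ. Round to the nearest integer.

32721

Var(Ŷ) = N²·Var(ȳ) = N²·(1 − n/N)·s²/n.
f = 2837/13286 = 0.21353304; Var(ȳ) = 0.78646696·21880/2837 = 6.0655259.
Var(Ŷ) = 13286² · 6.0655259 = 1.0706733 × 10^9.
SE(Ŷ) = √(1.0706733 × 10^9) = 32721.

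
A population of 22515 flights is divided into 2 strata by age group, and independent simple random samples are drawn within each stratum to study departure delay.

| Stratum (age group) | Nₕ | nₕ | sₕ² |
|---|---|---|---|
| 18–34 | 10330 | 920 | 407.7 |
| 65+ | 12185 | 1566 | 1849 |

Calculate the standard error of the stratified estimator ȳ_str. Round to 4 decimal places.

0.6216

Var(ȳ_str) = Σₕ Wₕ²(1 − fₕ)sₕ²/nₕ with Wₕ = Nₕ/N, N = 22515.
18–34: Wₕ = 0.45880524; term = 0.45880524²·(1 − 0.08906099)·407.7/920 = 0.084976517.
65+: Wₕ = 0.54119476; term = 0.54119476²·(1 − 0.12851867)·1849/1566 = 0.30137721.
Sum = 0.38635373.
SE = √(0.38635373) = 0.6216.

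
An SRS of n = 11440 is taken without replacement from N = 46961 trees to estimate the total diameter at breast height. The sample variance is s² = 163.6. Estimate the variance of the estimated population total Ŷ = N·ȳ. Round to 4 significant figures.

Var(Ŷ) = N²·Var(ȳ) = N²·(1 − n/N)·s²/n.
f = 11440/46961 = 0.24360640; Var(ȳ) = 0.75639360·163.6/11440 = 0.010816957.
Var(Ŷ) = 46961² · 0.010816957 = 2.385502 × 10^7.

2.386 × 10^7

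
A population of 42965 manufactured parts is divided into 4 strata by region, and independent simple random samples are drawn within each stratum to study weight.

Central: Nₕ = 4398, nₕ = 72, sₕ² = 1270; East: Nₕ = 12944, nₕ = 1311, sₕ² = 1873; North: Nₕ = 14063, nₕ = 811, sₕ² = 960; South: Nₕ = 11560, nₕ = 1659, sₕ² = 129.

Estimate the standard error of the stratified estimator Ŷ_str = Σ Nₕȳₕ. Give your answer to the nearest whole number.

27932

Var(Ŷ_str) = Σₕ Nₕ²(1 − fₕ)sₕ²/nₕ.
Central: 4398²·(1 − 72/4398)·1270/72 = 3.3559306 × 10^8.
East: 12944²·(1 − 1311/12944)·1873/1311 = 2.151272 × 10^8.
North: 14063²·(1 − 811/14063)·960/811 = 2.2060217 × 10^8.
South: 11560²·(1 − 1659/11560)·129/1659 = 8.8997994 × 10^6.
Sum = 7.8022223 × 10^8.
SE = √(7.8022223 × 10^8) = 27932.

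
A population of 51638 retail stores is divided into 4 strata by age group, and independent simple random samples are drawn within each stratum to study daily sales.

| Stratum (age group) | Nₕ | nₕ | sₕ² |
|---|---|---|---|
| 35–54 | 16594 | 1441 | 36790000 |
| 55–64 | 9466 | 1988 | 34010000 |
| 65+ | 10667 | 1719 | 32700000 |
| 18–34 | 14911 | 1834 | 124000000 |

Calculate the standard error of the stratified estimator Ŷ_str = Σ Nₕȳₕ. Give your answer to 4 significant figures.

4.757 × 10^6

Var(Ŷ_str) = Σₕ Nₕ²(1 − fₕ)sₕ²/nₕ.
35–54: 16594²·(1 − 1441/16594)·36790000/1441 = 6.4197116 × 10^12.
55–64: 9466²·(1 − 1988/9466)·34010000/1988 = 1.2109946 × 10^12.
65+: 10667²·(1 − 1719/10667)·32700000/1719 = 1.8156835 × 10^12.
18–34: 14911²·(1 − 1834/14911)·124000000/1834 = 1.3183698 × 10^13.
Sum = 2.2630088 × 10^13.
SE = √(2.2630088 × 10^13) = 4.757 × 10^6.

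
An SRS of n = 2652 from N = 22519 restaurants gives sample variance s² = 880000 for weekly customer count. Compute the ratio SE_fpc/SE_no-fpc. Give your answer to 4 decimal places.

f = n/N = 2652/22519 = 0.11776722.
SE_no-fpc = √(s²/n) = 18.216065; SE_fpc = √((1−f)s²/n) = 17.109849.
Ratio = √(1−f) = 0.93927247.

0.9393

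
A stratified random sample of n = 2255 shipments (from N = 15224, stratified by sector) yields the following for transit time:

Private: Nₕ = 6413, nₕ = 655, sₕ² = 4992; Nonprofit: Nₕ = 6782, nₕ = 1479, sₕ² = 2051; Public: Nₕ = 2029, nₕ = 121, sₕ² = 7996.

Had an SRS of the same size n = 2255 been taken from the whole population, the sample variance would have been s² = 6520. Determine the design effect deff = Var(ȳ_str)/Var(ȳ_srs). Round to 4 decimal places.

Var(ȳ_str) = Σ Wₕ²(1−fₕ)sₕ²/nₕ with Wₕ = Nₕ/15224:
  Private: (6413/15224)²·(1−655/6413)·4992/655 = 1.2142514
  Nonprofit: (6782/15224)²·(1−1479/6782)·2051/1479 = 0.21518864
  Public: (2029/15224)²·(1−121/2029)·7996/121 = 1.1037997
  → Var(ȳ_str) = 2.5332397.
Var(ȳ_srs) = (1 − 2255/15224)·6520/2255 = 2.4630814.
deff = 2.5332397 / 2.4630814 = 1.0285.

1.0285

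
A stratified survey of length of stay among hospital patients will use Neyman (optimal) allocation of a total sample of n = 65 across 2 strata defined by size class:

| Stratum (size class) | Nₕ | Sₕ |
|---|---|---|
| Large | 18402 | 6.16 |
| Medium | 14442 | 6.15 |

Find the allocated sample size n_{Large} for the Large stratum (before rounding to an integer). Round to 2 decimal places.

36.44

Neyman allocation: nₕ = n·NₕSₕ / Σⱼ NⱼSⱼ.
Σ NⱼSⱼ = 18402·6.16 + 14442·6.15 = 202174.62.
n_{Large} = 65·18402·6.16 / 202174.62 = 36.44.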